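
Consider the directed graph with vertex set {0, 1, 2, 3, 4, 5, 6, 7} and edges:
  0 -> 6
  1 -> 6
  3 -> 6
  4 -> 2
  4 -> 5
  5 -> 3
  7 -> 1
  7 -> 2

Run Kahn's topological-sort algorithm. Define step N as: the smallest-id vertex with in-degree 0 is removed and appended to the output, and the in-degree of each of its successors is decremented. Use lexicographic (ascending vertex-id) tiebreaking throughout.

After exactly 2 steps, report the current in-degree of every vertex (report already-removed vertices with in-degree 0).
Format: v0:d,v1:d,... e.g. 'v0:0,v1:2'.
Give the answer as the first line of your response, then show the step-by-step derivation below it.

v0:0,v1:1,v2:1,v3:1,v4:0,v5:0,v6:2,v7:0

step 1: output 0; order=[0]; indeg=(0,1,2,1,0,1,2,0)
step 2: output 4; order=[0,4]; indeg=(0,1,1,1,0,0,2,0)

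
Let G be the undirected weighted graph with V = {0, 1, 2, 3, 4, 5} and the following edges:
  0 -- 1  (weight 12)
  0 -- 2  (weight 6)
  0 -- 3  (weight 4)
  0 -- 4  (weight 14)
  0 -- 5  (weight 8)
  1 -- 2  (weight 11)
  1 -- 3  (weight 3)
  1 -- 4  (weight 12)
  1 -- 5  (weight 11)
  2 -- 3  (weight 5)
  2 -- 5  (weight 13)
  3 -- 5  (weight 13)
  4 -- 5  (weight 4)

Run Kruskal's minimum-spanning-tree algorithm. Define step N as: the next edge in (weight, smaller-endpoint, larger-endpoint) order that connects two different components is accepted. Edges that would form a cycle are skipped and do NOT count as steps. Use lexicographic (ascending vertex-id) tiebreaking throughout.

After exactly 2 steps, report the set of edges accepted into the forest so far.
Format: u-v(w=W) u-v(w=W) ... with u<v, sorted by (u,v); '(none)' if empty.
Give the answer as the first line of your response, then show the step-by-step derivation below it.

0-3(w=4) 1-3(w=3)

step 1: add edge 1-3 (w=3); MST = {1-3(w=3)}
step 2: add edge 0-3 (w=4); MST = {0-3(w=4) 1-3(w=3)}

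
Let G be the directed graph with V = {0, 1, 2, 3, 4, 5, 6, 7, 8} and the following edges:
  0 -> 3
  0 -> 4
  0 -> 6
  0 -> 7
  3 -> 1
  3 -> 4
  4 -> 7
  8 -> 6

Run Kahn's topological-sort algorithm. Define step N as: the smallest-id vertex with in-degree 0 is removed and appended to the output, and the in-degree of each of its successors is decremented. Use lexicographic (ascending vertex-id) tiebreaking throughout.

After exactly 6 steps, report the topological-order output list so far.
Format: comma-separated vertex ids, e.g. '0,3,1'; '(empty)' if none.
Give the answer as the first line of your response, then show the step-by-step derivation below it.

0,2,3,1,4,5

step 1: output 0; order=[0]; indeg=(0,1,0,0,1,0,1,1,0)
step 2: output 2; order=[0,2]; indeg=(0,1,0,0,1,0,1,1,0)
step 3: output 3; order=[0,2,3]; indeg=(0,0,0,0,0,0,1,1,0)
step 4: output 1; order=[0,2,3,1]; indeg=(0,0,0,0,0,0,1,1,0)
step 5: output 4; order=[0,2,3,1,4]; indeg=(0,0,0,0,0,0,1,0,0)
step 6: output 5; order=[0,2,3,1,4,5]; indeg=(0,0,0,0,0,0,1,0,0)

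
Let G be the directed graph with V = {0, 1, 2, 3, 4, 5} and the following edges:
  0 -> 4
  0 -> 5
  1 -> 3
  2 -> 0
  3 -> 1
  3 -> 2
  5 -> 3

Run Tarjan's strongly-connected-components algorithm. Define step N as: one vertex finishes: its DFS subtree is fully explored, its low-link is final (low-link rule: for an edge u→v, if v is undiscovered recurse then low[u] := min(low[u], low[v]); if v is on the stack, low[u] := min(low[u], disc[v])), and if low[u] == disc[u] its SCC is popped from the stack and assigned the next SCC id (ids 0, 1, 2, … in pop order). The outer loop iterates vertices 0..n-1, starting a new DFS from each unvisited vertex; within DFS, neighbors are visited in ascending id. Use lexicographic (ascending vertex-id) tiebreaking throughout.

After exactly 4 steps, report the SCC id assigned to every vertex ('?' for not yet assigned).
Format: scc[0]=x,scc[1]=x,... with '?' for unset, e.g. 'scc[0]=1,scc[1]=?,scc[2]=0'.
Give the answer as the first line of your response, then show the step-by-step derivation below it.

scc[0]=?,scc[1]=?,scc[2]=?,scc[3]=?,scc[4]=0,scc[5]=?

step 1: low=(low[0]=0,low[1]=?,low[2]=?,low[3]=?,low[4]=1,low[5]=?); scc=(scc[0]=?,scc[1]=?,scc[2]=?,scc[3]=?,scc[4]=0,scc[5]=?)
step 2: low=(low[0]=0,low[1]=3,low[2]=?,low[3]=3,low[4]=1,low[5]=2); scc=(scc[0]=?,scc[1]=?,scc[2]=?,scc[3]=?,scc[4]=0,scc[5]=?)
step 3: low=(low[0]=0,low[1]=3,low[2]=0,low[3]=3,low[4]=1,low[5]=2); scc=(scc[0]=?,scc[1]=?,scc[2]=?,scc[3]=?,scc[4]=0,scc[5]=?)
step 4: low=(low[0]=0,low[1]=3,low[2]=0,low[3]=0,low[4]=1,low[5]=2); scc=(scc[0]=?,scc[1]=?,scc[2]=?,scc[3]=?,scc[4]=0,scc[5]=?)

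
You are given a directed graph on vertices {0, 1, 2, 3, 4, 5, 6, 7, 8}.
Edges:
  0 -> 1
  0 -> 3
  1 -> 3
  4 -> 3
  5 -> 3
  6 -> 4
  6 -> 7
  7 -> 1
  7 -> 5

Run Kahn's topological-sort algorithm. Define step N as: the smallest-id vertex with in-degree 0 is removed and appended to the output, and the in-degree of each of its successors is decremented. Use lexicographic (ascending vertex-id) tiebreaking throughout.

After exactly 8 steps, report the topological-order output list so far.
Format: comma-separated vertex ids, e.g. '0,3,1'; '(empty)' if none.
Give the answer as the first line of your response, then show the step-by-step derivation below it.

0,2,6,4,7,1,5,3

step 1: output 0; order=[0]; indeg=(0,1,0,3,1,1,0,1,0)
step 2: output 2; order=[0,2]; indeg=(0,1,0,3,1,1,0,1,0)
step 3: output 6; order=[0,2,6]; indeg=(0,1,0,3,0,1,0,0,0)
step 4: output 4; order=[0,2,6,4]; indeg=(0,1,0,2,0,1,0,0,0)
step 5: output 7; order=[0,2,6,4,7]; indeg=(0,0,0,2,0,0,0,0,0)
step 6: output 1; order=[0,2,6,4,7,1]; indeg=(0,0,0,1,0,0,0,0,0)
step 7: output 5; order=[0,2,6,4,7,1,5]; indeg=(0,0,0,0,0,0,0,0,0)
step 8: output 3; order=[0,2,6,4,7,1,5,3]; indeg=(0,0,0,0,0,0,0,0,0)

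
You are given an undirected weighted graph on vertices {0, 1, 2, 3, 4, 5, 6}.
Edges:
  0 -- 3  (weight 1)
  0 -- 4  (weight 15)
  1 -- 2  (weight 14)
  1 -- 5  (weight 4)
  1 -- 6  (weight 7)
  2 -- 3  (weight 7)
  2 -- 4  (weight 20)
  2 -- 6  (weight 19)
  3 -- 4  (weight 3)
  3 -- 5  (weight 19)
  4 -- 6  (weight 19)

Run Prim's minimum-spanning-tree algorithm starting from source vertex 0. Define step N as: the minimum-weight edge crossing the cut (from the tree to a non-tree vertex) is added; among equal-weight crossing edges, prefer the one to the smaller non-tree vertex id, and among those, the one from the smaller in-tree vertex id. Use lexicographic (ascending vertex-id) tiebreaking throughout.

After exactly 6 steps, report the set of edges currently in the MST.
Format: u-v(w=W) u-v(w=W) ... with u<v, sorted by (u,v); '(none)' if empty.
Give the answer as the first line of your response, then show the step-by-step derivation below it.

0-3(w=1) 1-2(w=14) 1-5(w=4) 1-6(w=7) 2-3(w=7) 3-4(w=3)

step 1: add edge 0-3 (w=1); MST = {0-3(w=1)}
step 2: add edge 3-4 (w=3); MST = {0-3(w=1) 3-4(w=3)}
step 3: add edge 2-3 (w=7); MST = {0-3(w=1) 2-3(w=7) 3-4(w=3)}
step 4: add edge 1-2 (w=14); MST = {0-3(w=1) 1-2(w=14) 2-3(w=7) 3-4(w=3)}
step 5: add edge 1-5 (w=4); MST = {0-3(w=1) 1-2(w=14) 1-5(w=4) 2-3(w=7) 3-4(w=3)}
step 6: add edge 1-6 (w=7); MST = {0-3(w=1) 1-2(w=14) 1-5(w=4) 1-6(w=7) 2-3(w=7) 3-4(w=3)}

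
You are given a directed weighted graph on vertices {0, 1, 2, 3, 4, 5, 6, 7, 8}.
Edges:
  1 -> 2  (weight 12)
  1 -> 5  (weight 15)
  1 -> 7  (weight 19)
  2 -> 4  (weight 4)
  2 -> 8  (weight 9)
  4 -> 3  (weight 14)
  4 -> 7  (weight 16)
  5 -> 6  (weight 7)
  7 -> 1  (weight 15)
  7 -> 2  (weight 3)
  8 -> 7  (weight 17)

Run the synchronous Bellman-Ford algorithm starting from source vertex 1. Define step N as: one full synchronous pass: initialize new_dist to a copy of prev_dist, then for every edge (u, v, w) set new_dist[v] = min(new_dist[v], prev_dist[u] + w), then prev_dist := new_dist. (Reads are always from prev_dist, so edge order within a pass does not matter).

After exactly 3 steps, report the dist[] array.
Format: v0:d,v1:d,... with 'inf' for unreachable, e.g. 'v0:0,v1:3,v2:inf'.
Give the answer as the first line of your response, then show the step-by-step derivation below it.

v0:inf,v1:0,v2:12,v3:30,v4:16,v5:15,v6:22,v7:19,v8:21

step 1: dist = v0:inf,v1:0,v2:12,v3:inf,v4:inf,v5:15,v6:inf,v7:19,v8:inf
step 2: dist = v0:inf,v1:0,v2:12,v3:inf,v4:16,v5:15,v6:22,v7:19,v8:21
step 3: dist = v0:inf,v1:0,v2:12,v3:30,v4:16,v5:15,v6:22,v7:19,v8:21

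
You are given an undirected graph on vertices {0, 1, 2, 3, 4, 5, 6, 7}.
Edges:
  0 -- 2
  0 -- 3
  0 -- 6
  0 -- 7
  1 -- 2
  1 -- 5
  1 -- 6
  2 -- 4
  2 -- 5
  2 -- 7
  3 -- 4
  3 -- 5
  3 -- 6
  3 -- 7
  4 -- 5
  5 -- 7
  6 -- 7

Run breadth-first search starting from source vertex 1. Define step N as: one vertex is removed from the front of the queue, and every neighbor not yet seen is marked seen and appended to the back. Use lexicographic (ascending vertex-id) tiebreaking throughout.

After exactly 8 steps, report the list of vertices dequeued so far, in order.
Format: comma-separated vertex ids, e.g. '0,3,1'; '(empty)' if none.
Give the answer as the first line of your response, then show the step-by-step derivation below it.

1,2,5,6,0,4,7,3

step 1: dequeue 1; queue=[2,5,6]; order=1
step 2: dequeue 2; queue=[5,6,0,4,7]; order=1,2
step 3: dequeue 5; queue=[6,0,4,7,3]; order=1,2,5
step 4: dequeue 6; queue=[0,4,7,3]; order=1,2,5,6
step 5: dequeue 0; queue=[4,7,3]; order=1,2,5,6,0
step 6: dequeue 4; queue=[7,3]; order=1,2,5,6,0,4
step 7: dequeue 7; queue=[3]; order=1,2,5,6,0,4,7
step 8: dequeue 3; queue=[(empty)]; order=1,2,5,6,0,4,7,3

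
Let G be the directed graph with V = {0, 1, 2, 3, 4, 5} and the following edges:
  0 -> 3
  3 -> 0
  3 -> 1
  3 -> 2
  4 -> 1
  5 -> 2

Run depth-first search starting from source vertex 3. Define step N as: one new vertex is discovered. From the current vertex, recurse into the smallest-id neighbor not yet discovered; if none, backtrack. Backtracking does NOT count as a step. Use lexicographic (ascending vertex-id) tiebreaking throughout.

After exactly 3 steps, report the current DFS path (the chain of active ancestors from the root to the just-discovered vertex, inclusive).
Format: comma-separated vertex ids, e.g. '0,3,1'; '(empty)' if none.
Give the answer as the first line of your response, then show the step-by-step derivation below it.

3,1

step 1: discover 3; path=3; order=3
step 2: discover 0; path=3>0; order=3,0
step 3: discover 1; path=3>1; order=3,0,1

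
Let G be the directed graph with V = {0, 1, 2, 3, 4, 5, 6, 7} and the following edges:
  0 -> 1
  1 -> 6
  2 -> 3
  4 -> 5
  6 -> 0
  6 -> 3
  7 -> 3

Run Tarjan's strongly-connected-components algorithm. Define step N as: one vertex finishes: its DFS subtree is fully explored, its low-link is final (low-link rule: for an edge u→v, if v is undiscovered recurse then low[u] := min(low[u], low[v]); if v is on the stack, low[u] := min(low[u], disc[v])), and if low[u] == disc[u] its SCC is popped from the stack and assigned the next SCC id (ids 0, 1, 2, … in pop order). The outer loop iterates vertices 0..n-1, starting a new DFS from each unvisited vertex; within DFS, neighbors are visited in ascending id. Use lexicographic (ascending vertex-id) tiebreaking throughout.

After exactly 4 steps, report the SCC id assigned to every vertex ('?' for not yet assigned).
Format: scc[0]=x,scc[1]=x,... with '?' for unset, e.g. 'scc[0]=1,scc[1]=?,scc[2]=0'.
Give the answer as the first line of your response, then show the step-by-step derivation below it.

scc[0]=1,scc[1]=1,scc[2]=?,scc[3]=0,scc[4]=?,scc[5]=?,scc[6]=1,scc[7]=?

step 1: low=(low[0]=0,low[1]=1,low[2]=?,low[3]=3,low[4]=?,low[5]=?,low[6]=0,low[7]=?); scc=(scc[0]=?,scc[1]=?,scc[2]=?,scc[3]=0,scc[4]=?,scc[5]=?,scc[6]=?,scc[7]=?)
step 2: low=(low[0]=0,low[1]=1,low[2]=?,low[3]=3,low[4]=?,low[5]=?,low[6]=0,low[7]=?); scc=(scc[0]=?,scc[1]=?,scc[2]=?,scc[3]=0,scc[4]=?,scc[5]=?,scc[6]=?,scc[7]=?)
step 3: low=(low[0]=0,low[1]=0,low[2]=?,low[3]=3,low[4]=?,low[5]=?,low[6]=0,low[7]=?); scc=(scc[0]=?,scc[1]=?,scc[2]=?,scc[3]=0,scc[4]=?,scc[5]=?,scc[6]=?,scc[7]=?)
step 4: low=(low[0]=0,low[1]=0,low[2]=?,low[3]=3,low[4]=?,low[5]=?,low[6]=0,low[7]=?); scc=(scc[0]=1,scc[1]=1,scc[2]=?,scc[3]=0,scc[4]=?,scc[5]=?,scc[6]=1,scc[7]=?)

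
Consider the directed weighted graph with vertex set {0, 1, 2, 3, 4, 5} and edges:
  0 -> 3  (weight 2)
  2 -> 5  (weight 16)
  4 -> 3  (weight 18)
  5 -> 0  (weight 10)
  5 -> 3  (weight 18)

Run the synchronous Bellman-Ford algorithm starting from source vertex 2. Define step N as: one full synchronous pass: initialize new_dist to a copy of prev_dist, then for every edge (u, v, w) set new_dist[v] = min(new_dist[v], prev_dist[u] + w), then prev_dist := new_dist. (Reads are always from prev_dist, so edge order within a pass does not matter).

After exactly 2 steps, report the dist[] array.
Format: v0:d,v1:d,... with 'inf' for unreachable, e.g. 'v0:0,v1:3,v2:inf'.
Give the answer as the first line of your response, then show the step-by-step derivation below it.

v0:26,v1:inf,v2:0,v3:34,v4:inf,v5:16

step 1: dist = v0:inf,v1:inf,v2:0,v3:inf,v4:inf,v5:16
step 2: dist = v0:26,v1:inf,v2:0,v3:34,v4:inf,v5:16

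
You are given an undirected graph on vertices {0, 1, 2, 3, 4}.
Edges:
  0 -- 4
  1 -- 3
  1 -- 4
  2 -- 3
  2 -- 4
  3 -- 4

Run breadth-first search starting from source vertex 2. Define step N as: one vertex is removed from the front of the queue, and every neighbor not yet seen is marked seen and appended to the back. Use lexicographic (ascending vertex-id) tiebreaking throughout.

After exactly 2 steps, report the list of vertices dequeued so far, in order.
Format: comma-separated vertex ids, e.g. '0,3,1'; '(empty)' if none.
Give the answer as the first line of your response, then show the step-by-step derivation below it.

2,3

step 1: dequeue 2; queue=[3,4]; order=2
step 2: dequeue 3; queue=[4,1]; order=2,3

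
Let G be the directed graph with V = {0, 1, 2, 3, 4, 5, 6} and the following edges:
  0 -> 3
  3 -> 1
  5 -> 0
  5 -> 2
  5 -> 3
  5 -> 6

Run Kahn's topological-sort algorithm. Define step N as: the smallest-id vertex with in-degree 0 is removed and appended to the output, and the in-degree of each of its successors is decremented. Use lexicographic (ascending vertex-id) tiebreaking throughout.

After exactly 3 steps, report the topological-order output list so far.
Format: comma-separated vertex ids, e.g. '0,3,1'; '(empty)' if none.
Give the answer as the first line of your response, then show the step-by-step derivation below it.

4,5,0

step 1: output 4; order=[4]; indeg=(1,1,1,2,0,0,1)
step 2: output 5; order=[4,5]; indeg=(0,1,0,1,0,0,0)
step 3: output 0; order=[4,5,0]; indeg=(0,1,0,0,0,0,0)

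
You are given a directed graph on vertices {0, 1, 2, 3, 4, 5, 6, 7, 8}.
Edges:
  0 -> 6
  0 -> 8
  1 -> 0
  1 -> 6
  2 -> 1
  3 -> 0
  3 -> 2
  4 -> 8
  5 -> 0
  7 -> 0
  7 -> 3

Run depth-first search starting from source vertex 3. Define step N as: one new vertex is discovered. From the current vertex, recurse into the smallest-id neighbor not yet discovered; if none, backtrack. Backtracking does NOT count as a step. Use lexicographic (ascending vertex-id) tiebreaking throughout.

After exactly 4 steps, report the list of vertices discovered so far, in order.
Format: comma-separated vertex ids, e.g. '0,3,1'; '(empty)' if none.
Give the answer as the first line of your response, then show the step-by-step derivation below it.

3,0,6,8

step 1: discover 3; path=3; order=3
step 2: discover 0; path=3>0; order=3,0
step 3: discover 6; path=3>0>6; order=3,0,6
step 4: discover 8; path=3>0>8; order=3,0,6,8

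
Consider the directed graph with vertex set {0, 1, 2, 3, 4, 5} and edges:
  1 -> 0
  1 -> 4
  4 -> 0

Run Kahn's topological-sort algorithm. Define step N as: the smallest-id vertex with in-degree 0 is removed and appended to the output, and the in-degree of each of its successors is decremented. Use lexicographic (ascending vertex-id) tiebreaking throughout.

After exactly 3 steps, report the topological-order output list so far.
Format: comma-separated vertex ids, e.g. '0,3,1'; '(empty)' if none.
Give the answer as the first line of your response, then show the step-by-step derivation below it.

1,2,3

step 1: output 1; order=[1]; indeg=(1,0,0,0,0,0)
step 2: output 2; order=[1,2]; indeg=(1,0,0,0,0,0)
step 3: output 3; order=[1,2,3]; indeg=(1,0,0,0,0,0)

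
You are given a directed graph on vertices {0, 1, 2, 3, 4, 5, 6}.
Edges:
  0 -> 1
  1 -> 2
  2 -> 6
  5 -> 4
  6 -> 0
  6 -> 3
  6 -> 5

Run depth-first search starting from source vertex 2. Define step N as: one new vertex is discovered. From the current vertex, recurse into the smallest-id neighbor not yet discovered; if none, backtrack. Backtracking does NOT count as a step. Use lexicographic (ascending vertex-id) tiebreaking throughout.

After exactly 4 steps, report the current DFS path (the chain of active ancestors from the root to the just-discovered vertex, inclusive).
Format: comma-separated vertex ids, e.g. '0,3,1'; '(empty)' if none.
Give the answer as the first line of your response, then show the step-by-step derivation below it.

2,6,0,1

step 1: discover 2; path=2; order=2
step 2: discover 6; path=2>6; order=2,6
step 3: discover 0; path=2>6>0; order=2,6,0
step 4: discover 1; path=2>6>0>1; order=2,6,0,1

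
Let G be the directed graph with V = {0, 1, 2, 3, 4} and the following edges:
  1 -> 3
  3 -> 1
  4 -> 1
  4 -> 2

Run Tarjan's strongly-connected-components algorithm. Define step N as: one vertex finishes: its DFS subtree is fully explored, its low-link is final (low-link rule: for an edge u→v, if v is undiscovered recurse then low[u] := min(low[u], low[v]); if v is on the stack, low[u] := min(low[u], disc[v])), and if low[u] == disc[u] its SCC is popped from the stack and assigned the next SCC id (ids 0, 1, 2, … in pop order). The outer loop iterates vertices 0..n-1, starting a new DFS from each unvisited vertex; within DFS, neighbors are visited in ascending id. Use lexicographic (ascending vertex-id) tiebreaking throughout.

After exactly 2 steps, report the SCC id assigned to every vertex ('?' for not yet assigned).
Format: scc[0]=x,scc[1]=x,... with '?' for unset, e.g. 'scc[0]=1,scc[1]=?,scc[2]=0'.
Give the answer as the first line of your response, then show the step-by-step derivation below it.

scc[0]=0,scc[1]=?,scc[2]=?,scc[3]=?,scc[4]=?

step 1: low=(low[0]=0,low[1]=?,low[2]=?,low[3]=?,low[4]=?); scc=(scc[0]=0,scc[1]=?,scc[2]=?,scc[3]=?,scc[4]=?)
step 2: low=(low[0]=0,low[1]=1,low[2]=?,low[3]=1,low[4]=?); scc=(scc[0]=0,scc[1]=?,scc[2]=?,scc[3]=?,scc[4]=?)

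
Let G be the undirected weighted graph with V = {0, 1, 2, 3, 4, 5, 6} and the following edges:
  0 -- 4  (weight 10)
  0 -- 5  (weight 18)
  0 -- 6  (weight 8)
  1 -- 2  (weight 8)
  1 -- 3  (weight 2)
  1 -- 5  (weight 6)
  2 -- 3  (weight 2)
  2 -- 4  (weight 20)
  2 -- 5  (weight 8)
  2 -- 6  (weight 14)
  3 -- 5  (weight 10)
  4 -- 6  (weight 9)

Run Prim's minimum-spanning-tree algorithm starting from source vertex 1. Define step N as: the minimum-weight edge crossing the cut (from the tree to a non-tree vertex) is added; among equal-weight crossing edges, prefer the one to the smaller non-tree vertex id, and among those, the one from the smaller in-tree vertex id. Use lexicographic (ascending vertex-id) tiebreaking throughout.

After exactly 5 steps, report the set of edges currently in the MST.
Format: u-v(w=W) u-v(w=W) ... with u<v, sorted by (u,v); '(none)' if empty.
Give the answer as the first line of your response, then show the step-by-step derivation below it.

0-6(w=8) 1-3(w=2) 1-5(w=6) 2-3(w=2) 2-6(w=14)

step 1: add edge 1-3 (w=2); MST = {1-3(w=2)}
step 2: add edge 2-3 (w=2); MST = {1-3(w=2) 2-3(w=2)}
step 3: add edge 1-5 (w=6); MST = {1-3(w=2) 1-5(w=6) 2-3(w=2)}
step 4: add edge 2-6 (w=14); MST = {1-3(w=2) 1-5(w=6) 2-3(w=2) 2-6(w=14)}
step 5: add edge 0-6 (w=8); MST = {0-6(w=8) 1-3(w=2) 1-5(w=6) 2-3(w=2) 2-6(w=14)}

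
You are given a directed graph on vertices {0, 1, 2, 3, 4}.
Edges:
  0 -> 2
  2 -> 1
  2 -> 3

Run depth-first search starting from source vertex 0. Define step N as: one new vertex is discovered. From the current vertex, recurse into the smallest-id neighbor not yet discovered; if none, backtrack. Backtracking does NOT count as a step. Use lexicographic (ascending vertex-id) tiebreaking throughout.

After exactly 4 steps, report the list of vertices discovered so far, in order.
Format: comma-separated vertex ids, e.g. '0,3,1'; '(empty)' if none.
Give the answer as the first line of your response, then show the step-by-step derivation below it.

0,2,1,3

step 1: discover 0; path=0; order=0
step 2: discover 2; path=0>2; order=0,2
step 3: discover 1; path=0>2>1; order=0,2,1
step 4: discover 3; path=0>2>3; order=0,2,1,3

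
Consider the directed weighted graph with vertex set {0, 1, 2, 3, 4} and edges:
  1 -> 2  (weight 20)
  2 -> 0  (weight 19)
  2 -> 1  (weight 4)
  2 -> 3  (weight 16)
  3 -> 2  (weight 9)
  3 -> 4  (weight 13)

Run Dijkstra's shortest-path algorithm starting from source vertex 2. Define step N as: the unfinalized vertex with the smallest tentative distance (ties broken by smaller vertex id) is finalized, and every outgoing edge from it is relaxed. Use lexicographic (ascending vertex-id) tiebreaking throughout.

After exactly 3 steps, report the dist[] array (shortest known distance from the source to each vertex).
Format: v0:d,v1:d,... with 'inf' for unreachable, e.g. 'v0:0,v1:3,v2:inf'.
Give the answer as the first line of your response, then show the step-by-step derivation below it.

v0:19,v1:4,v2:0,v3:16,v4:29

step 1: dist = v0:19,v1:4,v2:0,v3:16,v4:inf
step 2: dist = v0:19,v1:4,v2:0,v3:16,v4:inf
step 3: dist = v0:19,v1:4,v2:0,v3:16,v4:29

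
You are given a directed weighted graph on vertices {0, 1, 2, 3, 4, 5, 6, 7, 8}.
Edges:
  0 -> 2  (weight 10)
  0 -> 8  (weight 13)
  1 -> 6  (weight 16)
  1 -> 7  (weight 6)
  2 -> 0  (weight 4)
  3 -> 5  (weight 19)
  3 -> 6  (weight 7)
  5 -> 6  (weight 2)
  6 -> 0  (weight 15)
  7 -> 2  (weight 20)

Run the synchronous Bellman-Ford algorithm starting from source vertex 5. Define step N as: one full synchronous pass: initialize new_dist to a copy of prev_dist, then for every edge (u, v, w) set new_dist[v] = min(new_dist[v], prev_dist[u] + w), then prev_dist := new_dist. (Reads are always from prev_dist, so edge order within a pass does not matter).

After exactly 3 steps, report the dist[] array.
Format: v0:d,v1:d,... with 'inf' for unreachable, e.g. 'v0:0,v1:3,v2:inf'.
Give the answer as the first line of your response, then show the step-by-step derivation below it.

v0:17,v1:inf,v2:27,v3:inf,v4:inf,v5:0,v6:2,v7:inf,v8:30

step 1: dist = v0:inf,v1:inf,v2:inf,v3:inf,v4:inf,v5:0,v6:2,v7:inf,v8:inf
step 2: dist = v0:17,v1:inf,v2:inf,v3:inf,v4:inf,v5:0,v6:2,v7:inf,v8:inf
step 3: dist = v0:17,v1:inf,v2:27,v3:inf,v4:inf,v5:0,v6:2,v7:inf,v8:30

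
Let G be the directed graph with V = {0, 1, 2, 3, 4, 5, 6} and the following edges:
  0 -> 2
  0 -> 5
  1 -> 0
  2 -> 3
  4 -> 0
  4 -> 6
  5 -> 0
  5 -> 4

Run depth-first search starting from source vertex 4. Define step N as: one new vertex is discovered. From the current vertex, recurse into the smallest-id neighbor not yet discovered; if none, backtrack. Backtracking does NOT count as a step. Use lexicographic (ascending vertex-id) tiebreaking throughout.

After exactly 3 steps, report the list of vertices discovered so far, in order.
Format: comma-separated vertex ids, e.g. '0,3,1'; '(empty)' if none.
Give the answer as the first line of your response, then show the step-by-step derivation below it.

4,0,2

step 1: discover 4; path=4; order=4
step 2: discover 0; path=4>0; order=4,0
step 3: discover 2; path=4>0>2; order=4,0,2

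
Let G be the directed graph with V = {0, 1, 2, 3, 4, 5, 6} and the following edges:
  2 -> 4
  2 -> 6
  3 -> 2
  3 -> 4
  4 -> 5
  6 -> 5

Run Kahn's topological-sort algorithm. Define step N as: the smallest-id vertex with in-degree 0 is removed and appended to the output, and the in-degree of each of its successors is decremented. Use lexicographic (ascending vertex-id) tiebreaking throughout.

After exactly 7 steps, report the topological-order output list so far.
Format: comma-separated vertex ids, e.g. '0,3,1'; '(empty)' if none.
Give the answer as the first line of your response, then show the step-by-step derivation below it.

0,1,3,2,4,6,5

step 1: output 0; order=[0]; indeg=(0,0,1,0,2,2,1)
step 2: output 1; order=[0,1]; indeg=(0,0,1,0,2,2,1)
step 3: output 3; order=[0,1,3]; indeg=(0,0,0,0,1,2,1)
step 4: output 2; order=[0,1,3,2]; indeg=(0,0,0,0,0,2,0)
step 5: output 4; order=[0,1,3,2,4]; indeg=(0,0,0,0,0,1,0)
step 6: output 6; order=[0,1,3,2,4,6]; indeg=(0,0,0,0,0,0,0)
step 7: output 5; order=[0,1,3,2,4,6,5]; indeg=(0,0,0,0,0,0,0)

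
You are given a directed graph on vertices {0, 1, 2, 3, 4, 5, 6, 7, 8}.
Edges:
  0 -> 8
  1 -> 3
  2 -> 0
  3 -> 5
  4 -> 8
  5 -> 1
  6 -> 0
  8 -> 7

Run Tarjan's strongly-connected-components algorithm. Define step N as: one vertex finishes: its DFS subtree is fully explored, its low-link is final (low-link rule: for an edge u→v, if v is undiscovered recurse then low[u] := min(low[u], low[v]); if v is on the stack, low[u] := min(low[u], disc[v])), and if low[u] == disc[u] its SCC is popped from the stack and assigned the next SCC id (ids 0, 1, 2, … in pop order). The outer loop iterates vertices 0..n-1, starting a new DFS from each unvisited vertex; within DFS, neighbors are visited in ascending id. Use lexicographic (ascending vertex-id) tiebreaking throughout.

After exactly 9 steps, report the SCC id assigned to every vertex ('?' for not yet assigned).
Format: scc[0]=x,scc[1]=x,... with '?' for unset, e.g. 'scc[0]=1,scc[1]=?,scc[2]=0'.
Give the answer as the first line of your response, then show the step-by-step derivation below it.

scc[0]=2,scc[1]=3,scc[2]=4,scc[3]=3,scc[4]=5,scc[5]=3,scc[6]=6,scc[7]=0,scc[8]=1

step 1: low=(low[0]=0,low[1]=?,low[2]=?,low[3]=?,low[4]=?,low[5]=?,low[6]=?,low[7]=2,low[8]=1); scc=(scc[0]=?,scc[1]=?,scc[2]=?,scc[3]=?,scc[4]=?,scc[5]=?,scc[6]=?,scc[7]=0,scc[8]=?)
step 2: low=(low[0]=0,low[1]=?,low[2]=?,low[3]=?,low[4]=?,low[5]=?,low[6]=?,low[7]=2,low[8]=1); scc=(scc[0]=?,scc[1]=?,scc[2]=?,scc[3]=?,scc[4]=?,scc[5]=?,scc[6]=?,scc[7]=0,scc[8]=1)
step 3: low=(low[0]=0,low[1]=?,low[2]=?,low[3]=?,low[4]=?,low[5]=?,low[6]=?,low[7]=2,low[8]=1); scc=(scc[0]=2,scc[1]=?,scc[2]=?,scc[3]=?,scc[4]=?,scc[5]=?,scc[6]=?,scc[7]=0,scc[8]=1)
step 4: low=(low[0]=0,low[1]=3,low[2]=?,low[3]=4,low[4]=?,low[5]=3,low[6]=?,low[7]=2,low[8]=1); scc=(scc[0]=2,scc[1]=?,scc[2]=?,scc[3]=?,scc[4]=?,scc[5]=?,scc[6]=?,scc[7]=0,scc[8]=1)
step 5: low=(low[0]=0,low[1]=3,low[2]=?,low[3]=3,low[4]=?,low[5]=3,low[6]=?,low[7]=2,low[8]=1); scc=(scc[0]=2,scc[1]=?,scc[2]=?,scc[3]=?,scc[4]=?,scc[5]=?,scc[6]=?,scc[7]=0,scc[8]=1)
step 6: low=(low[0]=0,low[1]=3,low[2]=?,low[3]=3,low[4]=?,low[5]=3,low[6]=?,low[7]=2,low[8]=1); scc=(scc[0]=2,scc[1]=3,scc[2]=?,scc[3]=3,scc[4]=?,scc[5]=3,scc[6]=?,scc[7]=0,scc[8]=1)
step 7: low=(low[0]=0,low[1]=3,low[2]=6,low[3]=3,low[4]=?,low[5]=3,low[6]=?,low[7]=2,low[8]=1); scc=(scc[0]=2,scc[1]=3,scc[2]=4,scc[3]=3,scc[4]=?,scc[5]=3,scc[6]=?,scc[7]=0,scc[8]=1)
step 8: low=(low[0]=0,low[1]=3,low[2]=6,low[3]=3,low[4]=7,low[5]=3,low[6]=?,low[7]=2,low[8]=1); scc=(scc[0]=2,scc[1]=3,scc[2]=4,scc[3]=3,scc[4]=5,scc[5]=3,scc[6]=?,scc[7]=0,scc[8]=1)
step 9: low=(low[0]=0,low[1]=3,low[2]=6,low[3]=3,low[4]=7,low[5]=3,low[6]=8,low[7]=2,low[8]=1); scc=(scc[0]=2,scc[1]=3,scc[2]=4,scc[3]=3,scc[4]=5,scc[5]=3,scc[6]=6,scc[7]=0,scc[8]=1)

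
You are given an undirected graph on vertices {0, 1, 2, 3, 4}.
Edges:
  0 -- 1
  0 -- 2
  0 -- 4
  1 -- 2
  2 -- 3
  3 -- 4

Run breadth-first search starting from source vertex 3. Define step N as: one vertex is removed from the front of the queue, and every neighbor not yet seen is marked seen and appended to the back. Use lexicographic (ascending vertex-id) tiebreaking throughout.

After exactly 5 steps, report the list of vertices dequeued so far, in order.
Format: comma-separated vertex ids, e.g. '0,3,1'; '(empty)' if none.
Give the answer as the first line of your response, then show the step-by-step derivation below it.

3,2,4,0,1

step 1: dequeue 3; queue=[2,4]; order=3
step 2: dequeue 2; queue=[4,0,1]; order=3,2
step 3: dequeue 4; queue=[0,1]; order=3,2,4
step 4: dequeue 0; queue=[1]; order=3,2,4,0
step 5: dequeue 1; queue=[(empty)]; order=3,2,4,0,1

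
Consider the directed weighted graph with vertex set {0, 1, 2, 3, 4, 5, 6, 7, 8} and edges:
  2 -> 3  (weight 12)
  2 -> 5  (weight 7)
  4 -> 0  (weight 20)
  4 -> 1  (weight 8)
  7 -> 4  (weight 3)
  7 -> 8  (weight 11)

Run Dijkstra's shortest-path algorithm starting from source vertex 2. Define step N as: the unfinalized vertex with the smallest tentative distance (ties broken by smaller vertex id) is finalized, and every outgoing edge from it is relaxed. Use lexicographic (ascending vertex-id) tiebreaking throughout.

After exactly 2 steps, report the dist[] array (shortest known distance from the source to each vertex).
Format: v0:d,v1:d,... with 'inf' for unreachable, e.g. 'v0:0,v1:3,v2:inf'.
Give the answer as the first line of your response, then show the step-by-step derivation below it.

v0:inf,v1:inf,v2:0,v3:12,v4:inf,v5:7,v6:inf,v7:inf,v8:inf

step 1: dist = v0:inf,v1:inf,v2:0,v3:12,v4:inf,v5:7,v6:inf,v7:inf,v8:inf
step 2: dist = v0:inf,v1:inf,v2:0,v3:12,v4:inf,v5:7,v6:inf,v7:inf,v8:inf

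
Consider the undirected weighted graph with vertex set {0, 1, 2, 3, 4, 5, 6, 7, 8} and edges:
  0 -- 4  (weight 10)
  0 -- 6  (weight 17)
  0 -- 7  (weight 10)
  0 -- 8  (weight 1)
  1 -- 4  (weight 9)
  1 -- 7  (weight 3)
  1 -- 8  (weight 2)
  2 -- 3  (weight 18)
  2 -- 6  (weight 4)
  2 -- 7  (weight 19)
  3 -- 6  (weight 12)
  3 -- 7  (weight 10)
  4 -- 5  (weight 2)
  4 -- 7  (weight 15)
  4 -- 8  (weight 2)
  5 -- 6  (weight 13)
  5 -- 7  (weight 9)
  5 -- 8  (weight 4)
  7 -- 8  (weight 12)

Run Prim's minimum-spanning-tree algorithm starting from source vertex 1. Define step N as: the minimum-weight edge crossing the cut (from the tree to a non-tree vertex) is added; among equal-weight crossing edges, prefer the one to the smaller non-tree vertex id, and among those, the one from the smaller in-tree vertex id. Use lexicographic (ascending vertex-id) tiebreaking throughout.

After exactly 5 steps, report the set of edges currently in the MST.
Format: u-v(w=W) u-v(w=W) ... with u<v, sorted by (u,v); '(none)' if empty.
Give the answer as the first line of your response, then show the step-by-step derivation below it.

0-8(w=1) 1-7(w=3) 1-8(w=2) 4-5(w=2) 4-8(w=2)

step 1: add edge 1-8 (w=2); MST = {1-8(w=2)}
step 2: add edge 0-8 (w=1); MST = {0-8(w=1) 1-8(w=2)}
step 3: add edge 4-8 (w=2); MST = {0-8(w=1) 1-8(w=2) 4-8(w=2)}
step 4: add edge 4-5 (w=2); MST = {0-8(w=1) 1-8(w=2) 4-5(w=2) 4-8(w=2)}
step 5: add edge 1-7 (w=3); MST = {0-8(w=1) 1-7(w=3) 1-8(w=2) 4-5(w=2) 4-8(w=2)}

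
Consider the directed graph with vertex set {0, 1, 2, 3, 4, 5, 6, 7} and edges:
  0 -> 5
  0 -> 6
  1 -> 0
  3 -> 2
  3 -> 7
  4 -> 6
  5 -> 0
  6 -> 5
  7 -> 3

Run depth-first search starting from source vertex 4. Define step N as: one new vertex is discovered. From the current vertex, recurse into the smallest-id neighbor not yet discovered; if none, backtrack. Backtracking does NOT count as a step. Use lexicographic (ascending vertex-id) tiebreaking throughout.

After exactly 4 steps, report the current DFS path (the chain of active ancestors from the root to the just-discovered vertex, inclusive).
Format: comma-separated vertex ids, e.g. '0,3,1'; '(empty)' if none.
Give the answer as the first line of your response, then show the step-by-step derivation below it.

4,6,5,0

step 1: discover 4; path=4; order=4
step 2: discover 6; path=4>6; order=4,6
step 3: discover 5; path=4>6>5; order=4,6,5
step 4: discover 0; path=4>6>5>0; order=4,6,5,0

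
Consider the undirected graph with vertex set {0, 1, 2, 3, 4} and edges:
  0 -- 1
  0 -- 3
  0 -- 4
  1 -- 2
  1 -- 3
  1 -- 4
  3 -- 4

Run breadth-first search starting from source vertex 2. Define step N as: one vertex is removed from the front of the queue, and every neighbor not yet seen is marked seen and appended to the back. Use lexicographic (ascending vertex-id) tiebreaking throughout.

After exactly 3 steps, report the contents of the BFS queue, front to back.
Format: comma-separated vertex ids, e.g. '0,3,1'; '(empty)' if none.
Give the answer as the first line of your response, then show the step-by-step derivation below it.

3,4

step 1: dequeue 2; queue=[1]; order=2
step 2: dequeue 1; queue=[0,3,4]; order=2,1
step 3: dequeue 0; queue=[3,4]; order=2,1,0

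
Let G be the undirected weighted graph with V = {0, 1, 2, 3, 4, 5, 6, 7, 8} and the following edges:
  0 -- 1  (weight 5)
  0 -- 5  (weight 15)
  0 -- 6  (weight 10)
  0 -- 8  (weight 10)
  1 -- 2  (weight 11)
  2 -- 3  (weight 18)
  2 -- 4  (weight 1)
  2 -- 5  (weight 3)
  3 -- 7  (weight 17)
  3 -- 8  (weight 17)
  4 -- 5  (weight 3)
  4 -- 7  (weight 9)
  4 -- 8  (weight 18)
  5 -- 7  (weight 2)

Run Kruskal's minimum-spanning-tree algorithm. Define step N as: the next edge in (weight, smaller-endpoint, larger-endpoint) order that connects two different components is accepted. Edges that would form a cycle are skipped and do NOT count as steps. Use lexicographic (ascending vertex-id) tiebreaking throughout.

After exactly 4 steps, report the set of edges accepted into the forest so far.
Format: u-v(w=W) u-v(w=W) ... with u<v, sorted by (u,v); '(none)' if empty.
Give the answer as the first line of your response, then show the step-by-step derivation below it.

0-1(w=5) 2-4(w=1) 2-5(w=3) 5-7(w=2)

step 1: add edge 2-4 (w=1); MST = {2-4(w=1)}
step 2: add edge 5-7 (w=2); MST = {2-4(w=1) 5-7(w=2)}
step 3: add edge 2-5 (w=3); MST = {2-4(w=1) 2-5(w=3) 5-7(w=2)}
step 4: add edge 0-1 (w=5); MST = {0-1(w=5) 2-4(w=1) 2-5(w=3) 5-7(w=2)}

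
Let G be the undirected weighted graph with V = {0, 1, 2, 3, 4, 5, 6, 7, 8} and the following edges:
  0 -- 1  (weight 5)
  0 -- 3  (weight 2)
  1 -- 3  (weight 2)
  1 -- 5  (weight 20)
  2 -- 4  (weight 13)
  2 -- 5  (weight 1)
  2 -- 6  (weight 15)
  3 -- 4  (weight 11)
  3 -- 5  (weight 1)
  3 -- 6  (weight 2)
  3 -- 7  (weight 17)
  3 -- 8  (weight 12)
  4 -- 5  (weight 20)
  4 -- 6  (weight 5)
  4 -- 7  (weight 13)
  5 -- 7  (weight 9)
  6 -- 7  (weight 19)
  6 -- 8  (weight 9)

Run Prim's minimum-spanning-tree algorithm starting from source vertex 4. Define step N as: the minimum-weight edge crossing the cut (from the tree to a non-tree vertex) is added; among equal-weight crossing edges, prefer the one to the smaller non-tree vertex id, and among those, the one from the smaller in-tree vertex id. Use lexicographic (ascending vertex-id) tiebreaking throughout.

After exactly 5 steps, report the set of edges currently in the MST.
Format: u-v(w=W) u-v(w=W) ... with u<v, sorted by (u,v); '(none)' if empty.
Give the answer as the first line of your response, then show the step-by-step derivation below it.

0-3(w=2) 2-5(w=1) 3-5(w=1) 3-6(w=2) 4-6(w=5)

step 1: add edge 4-6 (w=5); MST = {4-6(w=5)}
step 2: add edge 3-6 (w=2); MST = {3-6(w=2) 4-6(w=5)}
step 3: add edge 3-5 (w=1); MST = {3-5(w=1) 3-6(w=2) 4-6(w=5)}
step 4: add edge 2-5 (w=1); MST = {2-5(w=1) 3-5(w=1) 3-6(w=2) 4-6(w=5)}
step 5: add edge 0-3 (w=2); MST = {0-3(w=2) 2-5(w=1) 3-5(w=1) 3-6(w=2) 4-6(w=5)}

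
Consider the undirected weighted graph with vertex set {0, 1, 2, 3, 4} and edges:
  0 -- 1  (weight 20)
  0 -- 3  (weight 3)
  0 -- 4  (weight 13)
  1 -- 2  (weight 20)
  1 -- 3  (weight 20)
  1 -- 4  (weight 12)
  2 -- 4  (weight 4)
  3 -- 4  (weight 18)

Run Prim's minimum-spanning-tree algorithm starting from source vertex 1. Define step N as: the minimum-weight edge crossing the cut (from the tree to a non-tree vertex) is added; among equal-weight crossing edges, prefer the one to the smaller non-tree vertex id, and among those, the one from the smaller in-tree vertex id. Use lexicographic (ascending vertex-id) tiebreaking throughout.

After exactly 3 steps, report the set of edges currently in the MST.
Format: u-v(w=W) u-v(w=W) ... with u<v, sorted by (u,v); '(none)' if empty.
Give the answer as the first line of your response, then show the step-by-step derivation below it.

0-4(w=13) 1-4(w=12) 2-4(w=4)

step 1: add edge 1-4 (w=12); MST = {1-4(w=12)}
step 2: add edge 2-4 (w=4); MST = {1-4(w=12) 2-4(w=4)}
step 3: add edge 0-4 (w=13); MST = {0-4(w=13) 1-4(w=12) 2-4(w=4)}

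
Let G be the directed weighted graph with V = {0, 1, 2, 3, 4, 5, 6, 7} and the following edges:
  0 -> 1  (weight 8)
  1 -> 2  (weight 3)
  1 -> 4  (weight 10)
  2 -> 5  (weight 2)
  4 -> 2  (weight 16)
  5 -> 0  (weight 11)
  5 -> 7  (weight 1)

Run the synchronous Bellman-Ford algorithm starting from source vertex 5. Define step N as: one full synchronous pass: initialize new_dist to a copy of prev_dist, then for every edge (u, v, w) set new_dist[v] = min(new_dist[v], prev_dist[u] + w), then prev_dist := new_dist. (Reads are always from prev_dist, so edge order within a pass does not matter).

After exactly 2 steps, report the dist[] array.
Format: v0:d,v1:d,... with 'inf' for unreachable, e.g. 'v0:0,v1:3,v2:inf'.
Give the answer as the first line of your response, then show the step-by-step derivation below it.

v0:11,v1:19,v2:inf,v3:inf,v4:inf,v5:0,v6:inf,v7:1

step 1: dist = v0:11,v1:inf,v2:inf,v3:inf,v4:inf,v5:0,v6:inf,v7:1
step 2: dist = v0:11,v1:19,v2:inf,v3:inf,v4:inf,v5:0,v6:inf,v7:1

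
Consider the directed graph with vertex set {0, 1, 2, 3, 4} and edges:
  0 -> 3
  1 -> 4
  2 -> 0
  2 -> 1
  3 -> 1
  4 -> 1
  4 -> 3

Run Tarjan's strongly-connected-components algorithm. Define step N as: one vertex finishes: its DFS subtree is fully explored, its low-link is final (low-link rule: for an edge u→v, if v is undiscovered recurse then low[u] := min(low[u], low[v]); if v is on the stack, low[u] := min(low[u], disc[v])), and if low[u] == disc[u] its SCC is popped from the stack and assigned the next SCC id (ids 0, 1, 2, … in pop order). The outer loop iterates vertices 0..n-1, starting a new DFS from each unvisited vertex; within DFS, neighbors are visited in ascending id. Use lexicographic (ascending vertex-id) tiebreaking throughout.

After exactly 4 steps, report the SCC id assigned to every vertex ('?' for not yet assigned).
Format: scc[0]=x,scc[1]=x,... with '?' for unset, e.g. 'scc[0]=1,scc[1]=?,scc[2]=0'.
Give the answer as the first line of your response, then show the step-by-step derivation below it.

scc[0]=1,scc[1]=0,scc[2]=?,scc[3]=0,scc[4]=0

step 1: low=(low[0]=0,low[1]=2,low[2]=?,low[3]=1,low[4]=1); scc=(scc[0]=?,scc[1]=?,scc[2]=?,scc[3]=?,scc[4]=?)
step 2: low=(low[0]=0,low[1]=1,low[2]=?,low[3]=1,low[4]=1); scc=(scc[0]=?,scc[1]=?,scc[2]=?,scc[3]=?,scc[4]=?)
step 3: low=(low[0]=0,low[1]=1,low[2]=?,low[3]=1,low[4]=1); scc=(scc[0]=?,scc[1]=0,scc[2]=?,scc[3]=0,scc[4]=0)
step 4: low=(low[0]=0,low[1]=1,low[2]=?,low[3]=1,low[4]=1); scc=(scc[0]=1,scc[1]=0,scc[2]=?,scc[3]=0,scc[4]=0)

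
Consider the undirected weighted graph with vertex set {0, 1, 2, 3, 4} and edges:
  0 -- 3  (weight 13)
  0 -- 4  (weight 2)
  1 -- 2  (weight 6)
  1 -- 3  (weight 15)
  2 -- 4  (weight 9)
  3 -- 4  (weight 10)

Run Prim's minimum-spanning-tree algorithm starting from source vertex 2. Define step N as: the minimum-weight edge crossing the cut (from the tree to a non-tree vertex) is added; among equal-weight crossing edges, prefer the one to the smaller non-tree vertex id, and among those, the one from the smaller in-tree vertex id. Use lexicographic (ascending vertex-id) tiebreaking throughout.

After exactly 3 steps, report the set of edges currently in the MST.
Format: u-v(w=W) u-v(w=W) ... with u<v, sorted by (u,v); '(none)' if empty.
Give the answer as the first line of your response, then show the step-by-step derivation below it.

0-4(w=2) 1-2(w=6) 2-4(w=9)

step 1: add edge 1-2 (w=6); MST = {1-2(w=6)}
step 2: add edge 2-4 (w=9); MST = {1-2(w=6) 2-4(w=9)}
step 3: add edge 0-4 (w=2); MST = {0-4(w=2) 1-2(w=6) 2-4(w=9)}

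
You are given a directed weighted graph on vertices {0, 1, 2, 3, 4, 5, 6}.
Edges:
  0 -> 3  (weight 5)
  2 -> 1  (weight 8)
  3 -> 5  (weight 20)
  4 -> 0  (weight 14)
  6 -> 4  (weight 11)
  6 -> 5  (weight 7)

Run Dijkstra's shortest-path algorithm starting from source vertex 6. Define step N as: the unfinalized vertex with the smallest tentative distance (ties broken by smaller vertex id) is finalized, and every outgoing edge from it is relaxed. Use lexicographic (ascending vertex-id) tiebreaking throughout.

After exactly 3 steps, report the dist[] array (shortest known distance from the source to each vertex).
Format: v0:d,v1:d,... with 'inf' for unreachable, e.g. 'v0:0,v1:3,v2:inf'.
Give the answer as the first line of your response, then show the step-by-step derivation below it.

v0:25,v1:inf,v2:inf,v3:inf,v4:11,v5:7,v6:0

step 1: dist = v0:inf,v1:inf,v2:inf,v3:inf,v4:11,v5:7,v6:0
step 2: dist = v0:inf,v1:inf,v2:inf,v3:inf,v4:11,v5:7,v6:0
step 3: dist = v0:25,v1:inf,v2:inf,v3:inf,v4:11,v5:7,v6:0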